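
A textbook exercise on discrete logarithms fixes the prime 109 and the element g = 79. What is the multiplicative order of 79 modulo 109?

ord(79) | φ(109) = 109 − 1 = 108 = 2^2 · 3^3.
Divisors of 108: 1, 2, 3, 4, 6, 9, 12, 18, 27, 36, 54, 108.
Test each divisor d:
79^1 ≡ 79
79^2 ≡ 28
79^3 ≡ 32
79^4 ≡ 21
79^6 ≡ 43
79^9 ≡ 68
79^12 ≡ 105
79^18 ≡ 46
79^27 ≡ 76
79^36 ≡ 45
79^54 ≡ 108
79^108 ≡ 1
Hence ord(79) = 108.

108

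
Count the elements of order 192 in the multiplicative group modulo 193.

64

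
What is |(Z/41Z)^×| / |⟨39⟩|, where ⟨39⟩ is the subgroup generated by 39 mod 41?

ord(39) | φ(41) = 41 − 1 = 40 = 2^3 · 5.
Divisors of 40: 1, 2, 4, 5, 8, 10, 20, 40.
Evaluate successive powers at the divisors of 40:
39^1 ≡ 39 (mod 41)
39^2 ≡ 4 (mod 41)
39^4 ≡ 16 (mod 41)
39^5 ≡ 9 (mod 41)
39^8 ≡ 10 (mod 41)
39^10 ≡ 40 (mod 41)
39^20 ≡ 1 (mod 41) ✓
Thus |⟨39⟩| = ord(39) = 20.
[(Z/41Z)^× : ⟨39⟩] = 40/20 = 2.

2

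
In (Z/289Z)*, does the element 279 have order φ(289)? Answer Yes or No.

Yes

φ(289) = φ(17^2) = 17·(17−1) = 272 = 2^4 · 17.
An element g generates (Z/289Z)^× iff g^(272/q) ≢ 1 (mod 289) for each prime q ∈ {2, 17}.
279^136 ≡ 288 (mod 289)  [q = 2: ≢ 1 ✓]
279^16 ≡ 137 (mod 289)  [q = 17: ≢ 1 ✓]
None equal 1, so ord_289(279) = 272: 279 is a primitive root.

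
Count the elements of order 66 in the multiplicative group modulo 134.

20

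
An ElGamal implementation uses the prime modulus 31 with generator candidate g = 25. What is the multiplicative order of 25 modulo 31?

3

The order of 25 must divide φ(31) = 31 − 1 = 30 = 2 · 3 · 5.
Divisors of 30: 1, 2, 3, 5, 6, 10, 15, 30.
Compute 25^d (mod 31) for the divisors d until we hit 1:
25^1 ≡ 25 (mod 31)
25^2 ≡ 5 (mod 31)
25^3 ≡ 1 (mod 31) ✓
Therefore the multiplicative order of 25 modulo 31 is 3.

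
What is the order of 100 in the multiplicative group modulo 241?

By Lagrange's theorem, ord_241(100) divides φ(241) = 241 − 1 = 240 = 2^4 · 3 · 5.
Divisors of 240: 1, 2, 3, 4, 5, 6, 8, 10, 12, 15, 16, 20, 24, 30, 40, 48, 60, 80, 120, 240.
Evaluate successive powers at the divisors of 240:
100^1 ≡ 100 (mod 241)
100^2 ≡ 119 (mod 241)
100^3 ≡ 91 (mod 241)
100^4 ≡ 183 (mod 241)
100^5 ≡ 225 (mod 241)
100^6 ≡ 87 (mod 241)
100^8 ≡ 231 (mod 241)
100^10 ≡ 15 (mod 241)
100^12 ≡ 98 (mod 241)
100^15 ≡ 1 (mod 241) ✓
Hence ord(100) = 15.

15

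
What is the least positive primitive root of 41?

6

φ(41) = 41 − 1 = 40 = 2^3 · 5.
Test candidates g = 2, 3, … against the prime factors q ∈ {2, 5} of φ(41): g is a generator iff g^(40/q) ≢ 1 for every such q.
g = 2: 2^20 ≡ 1 — hits 1, so not a primitive root.
g = 3: 3^20 ≡ 40; 3^8 ≡ 1 — hits 1, so not a primitive root.
g = 4: 4^20 ≡ 1 — hits 1, so not a primitive root.
g = 5: 5^20 ≡ 1 — hits 1, so not a primitive root.
g = 6: 6^20 ≡ 40; 6^8 ≡ 10 — none is 1, so 6 is a primitive root.
Hence the least primitive root of 41 is 6.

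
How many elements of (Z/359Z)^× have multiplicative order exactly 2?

1

φ(359) = 359 − 1 = 358 = 2 · 179.
(Z/359Z)^× is cyclic (|G| = 358); a cyclic group of order m has exactly φ(d) elements of each order d | m, and none otherwise.
2 | 358, and φ(2) = 2 − 1 = 1.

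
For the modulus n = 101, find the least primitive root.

2

φ(101) = 101 − 1 = 100 = 2^2 · 5^2.
g is a primitive root iff g^(100/q) ≢ 1 (mod 101) for each prime q ∈ {2, 5}.
g = 2: 2^50 ≡ 100; 2^20 ≡ 95 — none is 1, so 2 is a primitive root.
The smallest primitive root modulo 101 is 2.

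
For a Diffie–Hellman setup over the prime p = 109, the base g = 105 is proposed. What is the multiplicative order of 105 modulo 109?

9

By Lagrange's theorem, ord_109(105) divides φ(109) = 109 − 1 = 108 = 2^2 · 3^3.
Divisors of 108: 1, 2, 3, 4, 6, 9, 12, 18, 27, 36, 54, 108.
Check 105^d mod 109 for each divisor in increasing order:
105^1 ≡ 105 (mod 109)
105^2 ≡ 16 (mod 109)
105^3 ≡ 45 (mod 109)
105^4 ≡ 38 (mod 109)
105^6 ≡ 63 (mod 109)
105^9 ≡ 1 (mod 109) ✓
So ord_109(105) = 9.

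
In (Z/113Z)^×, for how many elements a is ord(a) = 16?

8

φ(113) = 113 − 1 = 112 = 2^4 · 7.
In a cyclic group of order 112, there are φ(d) elements of order d for each divisor d of 112, and zero for non-divisors.
16 = 2^4 divides 112, and φ(16) = 8.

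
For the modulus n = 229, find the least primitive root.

6

φ(229) = 229 − 1 = 228 = 2^2 · 3 · 19.
Test candidates g = 2, 3, … against the prime factors q ∈ {2, 3, 19} of φ(229): g is a generator iff g^(228/q) ≢ 1 for every such q.
g = 2: 2^114 ≡ 228; 2^76 ≡ 1 — hits 1, so not a primitive root.
g = 3: 3^114 ≡ 1 — hits 1, so not a primitive root.
g = 4: 4^114 ≡ 1 — hits 1, so not a primitive root.
g = 5: 5^114 ≡ 1 — hits 1, so not a primitive root.
g = 6: 6^114 ≡ 228; 6^76 ≡ 134; 6^12 ≡ 165 — none is 1, so 6 is a primitive root.
The smallest primitive root modulo 229 is 6.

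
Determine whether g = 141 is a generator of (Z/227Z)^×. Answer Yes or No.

φ(227) = 227 − 1 = 226 = 2 · 113.
Test 141^(226/q) mod 227 for each prime factor q of 226:
141^113 ≡ 1 (mod 227)  [q = 2: ≡ 1 ✗]
141^2 ≡ 132 (mod 227)  [q = 113: ≢ 1 ✓]
141^113 ≡ 1 shows ord(141) | 113, strictly less than φ(227); not a primitive root.

No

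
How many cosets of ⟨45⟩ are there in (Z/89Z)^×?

8

By Lagrange's theorem, ord_89(45) divides φ(89) = 89 − 1 = 88 = 2^3 · 11.
Divisors of 88: 1, 2, 4, 8, 11, 22, 44, 88.
Test each divisor d:
45^1 ≡ 45
45^2 ≡ 67
45^4 ≡ 39
45^8 ≡ 8
45^11 ≡ 1
The order of 45 is 11, so the subgroup it generates has 11 elements.
Index = |(Z/89Z)^×| / |⟨45⟩| = 88 / 11 = 8.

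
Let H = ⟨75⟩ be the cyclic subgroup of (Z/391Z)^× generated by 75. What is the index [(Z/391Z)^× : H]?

2

By Lagrange's theorem, ord_391(75) divides φ(391) = φ(17·23) = (17−1)·(23−1) = 16·22 = 352 = 2^5 · 11.
Divisors of 352: 1, 2, 4, 8, 11, 16, 22, 32, 44, 88, 176, 352.
Evaluate successive powers at the divisors of 352:
75^1 ≡ 75 (mod 391)
75^2 ≡ 151 (mod 391)
75^4 ≡ 123 (mod 391)
75^8 ≡ 271 (mod 391)
75^11 ≡ 116 (mod 391)
75^16 ≡ 324 (mod 391)
75^22 ≡ 162 (mod 391)
75^32 ≡ 188 (mod 391)
75^44 ≡ 47 (mod 391)
75^88 ≡ 254 (mod 391)
75^176 ≡ 1 (mod 391) ✓
Thus |⟨75⟩| = ord(75) = 176.
The index is φ(391) / ord(75) = 352 / 176 = 2.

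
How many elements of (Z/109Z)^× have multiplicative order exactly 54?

18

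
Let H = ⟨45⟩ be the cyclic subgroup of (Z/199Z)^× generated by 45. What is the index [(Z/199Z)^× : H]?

2

By Lagrange's theorem, ord_199(45) divides φ(199) = 199 − 1 = 198 = 2 · 3^2 · 11.
Divisors of 198: 1, 2, 3, 6, 9, 11, 18, 22, 33, 66, 99, 198.
Test each divisor d:
45^1 ≡ 45
45^2 ≡ 35
45^3 ≡ 182
45^6 ≡ 90
45^9 ≡ 62
45^11 ≡ 180
45^18 ≡ 63
45^22 ≡ 162
45^33 ≡ 106
45^66 ≡ 92
45^99 ≡ 1
Thus |⟨45⟩| = ord(45) = 99.
Index = |(Z/199Z)^×| / |⟨45⟩| = 198 / 99 = 2.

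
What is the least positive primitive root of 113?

φ(113) = 113 − 1 = 112 = 2^4 · 7.
Test candidates g = 2, 3, … against the prime factors q ∈ {2, 7} of φ(113): g is a generator iff g^(112/q) ≢ 1 for every such q.
g = 2: 2^56 ≡ 1 — hits 1, so not a primitive root.
g = 3: 3^56 ≡ 112; 3^16 ≡ 49 — none is 1, so 3 is a primitive root.
The smallest primitive root modulo 113 is 3.

3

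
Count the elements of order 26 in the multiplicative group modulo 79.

12

φ(79) = 79 − 1 = 78 = 2 · 3 · 13.
(Z/79Z)^× is cyclic (|G| = 78); a cyclic group of order m has exactly φ(d) elements of each order d | m, and none otherwise.
26 = 2 · 13 divides 78, and φ(26) = 12.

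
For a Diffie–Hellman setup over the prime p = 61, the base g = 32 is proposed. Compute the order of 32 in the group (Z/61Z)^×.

12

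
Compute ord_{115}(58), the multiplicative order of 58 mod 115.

Since 58 ∈ (Z/115Z)^×, its order divides φ(115) = φ(5·23) = (5−1)·(23−1) = 4·22 = 88 = 2^3 · 11.
Divisors of 88: 1, 2, 4, 8, 11, 22, 44, 88.
Evaluate successive powers at the divisors of 88:
58^1 ≡ 58 (mod 115)
58^2 ≡ 29 (mod 115)
58^4 ≡ 36 (mod 115)
58^8 ≡ 31 (mod 115)
58^11 ≡ 47 (mod 115)
58^22 ≡ 24 (mod 115)
58^44 ≡ 1 (mod 115) ✓
Therefore the multiplicative order of 58 modulo 115 is 44.

44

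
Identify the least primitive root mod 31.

3

φ(31) = 31 − 1 = 30 = 2 · 3 · 5.
Test candidates g = 2, 3, … against the prime factors q ∈ {2, 3, 5} of φ(31): g is a generator iff g^(30/q) ≢ 1 for every such q.
g = 2: 2^15 ≡ 1 — hits 1, so not a primitive root.
g = 3: 3^15 ≡ 30; 3^10 ≡ 25; 3^6 ≡ 16 — none is 1, so 3 is a primitive root.
The smallest primitive root modulo 31 is 3.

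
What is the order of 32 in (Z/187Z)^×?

ord(32) | φ(187) = φ(11·17) = (11−1)·(17−1) = 10·16 = 160 = 2^5 · 5.
Divisors of 160: 1, 2, 4, 5, 8, 10, 16, 20, 32, 40, 80, 160.
Evaluate successive powers at the divisors of 160:
32^1 ≡ 32 (mod 187)
32^2 ≡ 89 (mod 187)
32^4 ≡ 67 (mod 187)
32^5 ≡ 87 (mod 187)
32^8 ≡ 1 (mod 187) ✓
Therefore the multiplicative order of 32 modulo 187 is 8.

8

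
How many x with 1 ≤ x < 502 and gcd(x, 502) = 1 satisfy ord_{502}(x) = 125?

φ(502) = φ(2)·φ(251) = 1·250 = 250 = 2 · 5^3.
Since (Z/502Z)^× is cyclic of order 250, the number of elements of order d is φ(d) when d | 250 and 0 otherwise.
125 = 5^3 divides 250, and φ(125) = 100.

100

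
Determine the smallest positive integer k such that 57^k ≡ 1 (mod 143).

20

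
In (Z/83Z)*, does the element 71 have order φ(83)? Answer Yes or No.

Yes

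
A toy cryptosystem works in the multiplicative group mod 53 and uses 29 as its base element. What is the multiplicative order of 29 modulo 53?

26

Since 29 ∈ (Z/53Z)^×, its order divides φ(53) = 53 − 1 = 52 = 2^2 · 13.
Divisors of 52: 1, 2, 4, 13, 26, 52.
Check 29^d mod 53 for each divisor in increasing order:
29^1 ≡ 29
29^2 ≡ 46
29^4 ≡ 49
29^13 ≡ 52
29^26 ≡ 1
The smallest such exponent is 26, so the order of 29 is 26.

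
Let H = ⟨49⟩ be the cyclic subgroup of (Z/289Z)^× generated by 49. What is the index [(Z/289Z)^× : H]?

2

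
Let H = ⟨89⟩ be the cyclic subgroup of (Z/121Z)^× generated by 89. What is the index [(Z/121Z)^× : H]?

10

ord(89) | φ(121) = φ(11^2) = 11·(11−1) = 110 = 2 · 5 · 11.
Divisors of 110: 1, 2, 5, 10, 11, 22, 55, 110.
Compute 89^d (mod 121) for the divisors d until we hit 1:
89^1 ≡ 89 (mod 121)
89^2 ≡ 56 (mod 121)
89^5 ≡ 78 (mod 121)
89^10 ≡ 34 (mod 121)
89^11 ≡ 1 (mod 121) ✓
The order of 89 is 11, so the subgroup it generates has 11 elements.
[(Z/121Z)^× : ⟨89⟩] = 110/11 = 10.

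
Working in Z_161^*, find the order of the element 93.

3

Since 93 ∈ (Z/161Z)^×, its order divides φ(161) = φ(7·23) = (7−1)·(23−1) = 6·22 = 132 = 2^2 · 3 · 11.
Divisors of 132: 1, 2, 3, 4, 6, 11, 12, 22, 33, 44, 66, 132.
Compute 93^d (mod 161) for the divisors d until we hit 1:
93^1 ≡ 93 (mod 161)
93^2 ≡ 116 (mod 161)
93^3 ≡ 1 (mod 161) ✓
So ord_161(93) = 3.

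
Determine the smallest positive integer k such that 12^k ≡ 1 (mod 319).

The order of 12 must divide φ(319) = φ(11·29) = (11−1)·(29−1) = 10·28 = 280 = 2^3 · 5 · 7.
Divisors of 280: 1, 2, 4, 5, 7, 8, 10, 14, 20, 28, 35, 40, 56, 70, 140, 280.
Compute 12^d (mod 319) for the divisors d until we hit 1:
12^1 ≡ 12 (mod 319)
12^2 ≡ 144 (mod 319)
12^4 ≡ 1 (mod 319) ✓
Hence ord(12) = 4.

4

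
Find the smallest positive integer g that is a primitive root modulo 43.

φ(43) = 43 − 1 = 42 = 2 · 3 · 7.
g is a primitive root iff g^(42/q) ≢ 1 (mod 43) for each prime q ∈ {2, 3, 7}.
g = 2: 2^21 ≡ 42; 2^14 ≡ 1 — hits 1, so not a primitive root.
g = 3: 3^21 ≡ 42; 3^14 ≡ 36; 3^6 ≡ 41 — none is 1, so 3 is a primitive root.
The smallest primitive root modulo 43 is 3.

3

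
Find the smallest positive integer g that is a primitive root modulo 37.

2

φ(37) = 37 − 1 = 36 = 2^2 · 3^2.
Test candidates g = 2, 3, … against the prime factors q ∈ {2, 3} of φ(37): g is a generator iff g^(36/q) ≢ 1 for every such q.
g = 2: 2^18 ≡ 36; 2^12 ≡ 26 — none is 1, so 2 is a primitive root.
The smallest primitive root modulo 37 is 2.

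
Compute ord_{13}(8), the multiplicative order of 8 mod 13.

The order of 8 must divide φ(13) = 13 − 1 = 12 = 2^2 · 3.
Divisors of 12: 1, 2, 3, 4, 6, 12.
Test each divisor d:
8^1 ≡ 8 (mod 13)
8^2 ≡ 12 (mod 13)
8^3 ≡ 5 (mod 13)
8^4 ≡ 1 (mod 13) ✓
Therefore the multiplicative order of 8 modulo 13 is 4.

4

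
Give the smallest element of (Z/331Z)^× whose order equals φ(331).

3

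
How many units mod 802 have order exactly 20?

8

φ(802) = φ(2)·φ(401) = 1·400 = 400 = 2^4 · 5^2.
Since (Z/802Z)^× is cyclic of order 400, the number of elements of order d is φ(d) when d | 400 and 0 otherwise.
20 = 2^2 · 5 divides 400, and φ(20) = 8.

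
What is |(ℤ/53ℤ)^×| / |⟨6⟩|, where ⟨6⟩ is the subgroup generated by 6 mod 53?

2

By Lagrange's theorem, ord_53(6) divides φ(53) = 53 − 1 = 52 = 2^2 · 13.
Divisors of 52: 1, 2, 4, 13, 26, 52.
Test each divisor d:
6^1 ≡ 6
6^2 ≡ 36
6^4 ≡ 24
6^13 ≡ 52
6^26 ≡ 1
So ord_53(6) = 26, hence |⟨6⟩| = 26.
Index = |(Z/53Z)^×| / |⟨6⟩| = 52 / 26 = 2.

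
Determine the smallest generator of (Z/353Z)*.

φ(353) = 353 − 1 = 352 = 2^5 · 11.
Test candidates g = 2, 3, … against the prime factors q ∈ {2, 11} of φ(353): g is a generator iff g^(352/q) ≢ 1 for every such q.
g = 2: 2^176 ≡ 1 — hits 1, so not a primitive root.
g = 3: 3^176 ≡ 352; 3^32 ≡ 140 — none is 1, so 3 is a primitive root.
Hence the least primitive root of 353 is 3.

3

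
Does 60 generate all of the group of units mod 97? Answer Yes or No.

φ(97) = 97 − 1 = 96 = 2^5 · 3.
Test 60^(96/q) mod 97 for each prime factor q of 96:
60^48 ≡ 96 (mod 97)  [q = 2: ≢ 1 ✓]
60^32 ≡ 35 (mod 97)  [q = 3: ≢ 1 ✓]
All checks pass, so 60 has order 96 and is a primitive root modulo 97.

Yes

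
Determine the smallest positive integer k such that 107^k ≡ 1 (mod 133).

6

ord(107) | φ(133) = φ(7·19) = (7−1)·(19−1) = 6·18 = 108 = 2^2 · 3^3.
Divisors of 108: 1, 2, 3, 4, 6, 9, 12, 18, 27, 36, 54, 108.
Evaluate successive powers at the divisors of 108:
107^1 ≡ 107
107^2 ≡ 11
107^3 ≡ 113
107^4 ≡ 121
107^6 ≡ 1
Hence ord(107) = 6.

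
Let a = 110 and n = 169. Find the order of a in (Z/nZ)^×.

156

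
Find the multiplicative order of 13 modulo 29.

14

The order of 13 must divide φ(29) = 29 − 1 = 28 = 2^2 · 7.
Divisors of 28: 1, 2, 4, 7, 14, 28.
Compute 13^d (mod 29) for the divisors d until we hit 1:
13^1 ≡ 13 (mod 29)
13^2 ≡ 24 (mod 29)
13^4 ≡ 25 (mod 29)
13^7 ≡ 28 (mod 29)
13^14 ≡ 1 (mod 29) ✓
Therefore the multiplicative order of 13 modulo 29 is 14.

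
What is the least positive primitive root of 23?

5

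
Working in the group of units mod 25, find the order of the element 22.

20

By Lagrange's theorem, ord_25(22) divides φ(25) = φ(5^2) = 5·(5−1) = 20 = 2^2 · 5.
Divisors of 20: 1, 2, 4, 5, 10, 20.
Compute 22^d (mod 25) for the divisors d until we hit 1:
22^1 ≡ 22 (mod 25)
22^2 ≡ 9 (mod 25)
22^4 ≡ 6 (mod 25)
22^5 ≡ 7 (mod 25)
22^10 ≡ 24 (mod 25)
22^20 ≡ 1 (mod 25) ✓
The smallest such exponent is 20, so the order of 22 is 20.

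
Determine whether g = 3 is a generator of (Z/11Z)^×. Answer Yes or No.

No

φ(11) = 11 − 1 = 10 = 2 · 5.
3 is a primitive root mod 11 iff 3^(φ(11)/q) ≢ 1 for every prime q | φ(11), i.e. q ∈ {2, 5}.
3^5 ≡ 1 (mod 11)  [q = 2: ≡ 1 ✗]
3^2 ≡ 9 (mod 11)  [q = 5: ≢ 1 ✓]
3^5 ≡ 1 shows ord(3) | 5, strictly less than φ(11); not a primitive root.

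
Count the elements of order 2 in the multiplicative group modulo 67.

1

φ(67) = 67 − 1 = 66 = 2 · 3 · 11.
In a cyclic group of order 66, there are φ(d) elements of order d for each divisor d of 66, and zero for non-divisors.
2 | 66, and φ(2) = 2 − 1 = 1.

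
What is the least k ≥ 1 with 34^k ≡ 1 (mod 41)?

40

Since 34 ∈ (Z/41Z)^×, its order divides φ(41) = 41 − 1 = 40 = 2^3 · 5.
Divisors of 40: 1, 2, 4, 5, 8, 10, 20, 40.
Compute 34^d (mod 41) for the divisors d until we hit 1:
34^1 ≡ 34 (mod 41)
34^2 ≡ 8 (mod 41)
34^4 ≡ 23 (mod 41)
34^5 ≡ 3 (mod 41)
34^8 ≡ 37 (mod 41)
34^10 ≡ 9 (mod 41)
34^20 ≡ 40 (mod 41)
34^40 ≡ 1 (mod 41) ✓
The smallest such exponent is 40, so the order of 34 is 40.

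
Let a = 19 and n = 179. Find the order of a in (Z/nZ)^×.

89

ord(19) | φ(179) = 179 − 1 = 178 = 2 · 89.
Divisors of 178: 1, 2, 89, 178.
Check 19^d mod 179 for each divisor in increasing order:
19^1 ≡ 19 (mod 179)
19^2 ≡ 3 (mod 179)
19^89 ≡ 1 (mod 179) ✓
The smallest such exponent is 89, so the order of 19 is 89.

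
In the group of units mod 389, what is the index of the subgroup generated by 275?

4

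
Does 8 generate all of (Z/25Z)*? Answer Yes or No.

Yes

φ(25) = φ(5^2) = 5·(5−1) = 20 = 2^2 · 5.
8 is a primitive root mod 25 iff 8^(φ(25)/q) ≢ 1 for every prime q | φ(25), i.e. q ∈ {2, 5}.
8^10 ≡ 24 (mod 25)  [q = 2: ≢ 1 ✓]
8^4 ≡ 21 (mod 25)  [q = 5: ≢ 1 ✓]
None equal 1, so ord_25(8) = 20: 8 is a primitive root.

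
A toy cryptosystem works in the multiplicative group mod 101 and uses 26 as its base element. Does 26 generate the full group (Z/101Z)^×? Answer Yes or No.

φ(101) = 101 − 1 = 100 = 2^2 · 5^2.
It suffices to check that the order of 26 is not a proper divisor of 100: compute 26^(100/q) for q ∈ {2, 5}.
26^50 ≡ 100 (mod 101)  [q = 2: ≢ 1 ✓]
26^20 ≡ 36 (mod 101)  [q = 5: ≢ 1 ✓]
All checks pass, so 26 has order 100 and is a primitive root modulo 101.

Yes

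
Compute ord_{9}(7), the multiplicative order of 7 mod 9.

By Lagrange's theorem, ord_9(7) divides φ(9) = φ(3^2) = 3·(3−1) = 6 = 2 · 3.
Divisors of 6: 1, 2, 3, 6.
Check 7^d mod 9 for each divisor in increasing order:
7^1 ≡ 7
7^2 ≡ 4
7^3 ≡ 1
The smallest such exponent is 3, so the order of 7 is 3.

3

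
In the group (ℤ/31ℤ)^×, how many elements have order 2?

φ(31) = 31 − 1 = 30 = 2 · 3 · 5.
In a cyclic group of order 30, there are φ(d) elements of order d for each divisor d of 30, and zero for non-divisors.
2 | 30, and φ(2) = 2 − 1 = 1.

1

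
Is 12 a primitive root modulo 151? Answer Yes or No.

Yes

φ(151) = 151 − 1 = 150 = 2 · 3 · 5^2.
12 is a primitive root mod 151 iff 12^(φ(151)/q) ≢ 1 for every prime q | φ(151), i.e. q ∈ {2, 3, 5}.
12^75 ≡ 150 (mod 151)  [q = 2: ≢ 1 ✓]
12^50 ≡ 118 (mod 151)  [q = 3: ≢ 1 ✓]
12^30 ≡ 59 (mod 151)  [q = 5: ≢ 1 ✓]
All checks pass, so 12 has order 150 and is a primitive root modulo 151.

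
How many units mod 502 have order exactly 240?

0

φ(502) = φ(2)·φ(251) = 1·250 = 250 = 2 · 5^3.
In a cyclic group of order 250, there are φ(d) elements of order d for each divisor d of 250, and zero for non-divisors.
240 does not divide 250, so no element of (Z/502Z)^× has order 240.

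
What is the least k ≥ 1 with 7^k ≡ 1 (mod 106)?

26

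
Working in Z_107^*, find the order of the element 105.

53

The order of 105 must divide φ(107) = 107 − 1 = 106 = 2 · 53.
Divisors of 106: 1, 2, 53, 106.
Check 105^d mod 107 for each divisor in increasing order:
105^1 ≡ 105
105^2 ≡ 4
105^53 ≡ 1
Therefore the multiplicative order of 105 modulo 107 is 53.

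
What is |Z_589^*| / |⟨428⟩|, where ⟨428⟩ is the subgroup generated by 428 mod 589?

30

Since 428 ∈ (Z/589Z)^×, its order divides φ(589) = φ(19·31) = (19−1)·(31−1) = 18·30 = 540 = 2^2 · 3^3 · 5.
Divisors of 540: 1, 2, 3, 4, 5, 6, 9, 10, 12, 15, 18, 20, 27, 30, 36, 45, 54, 60, 90, 108, 135, 180, 270, 540.
Check 428^d mod 589 for each divisor in increasing order:
428^1 ≡ 428 (mod 589)
428^2 ≡ 5 (mod 589)
428^3 ≡ 373 (mod 589)
428^4 ≡ 25 (mod 589)
428^5 ≡ 98 (mod 589)
428^6 ≡ 125 (mod 589)
428^9 ≡ 94 (mod 589)
428^10 ≡ 180 (mod 589)
428^12 ≡ 311 (mod 589)
428^15 ≡ 559 (mod 589)
428^18 ≡ 1 (mod 589) ✓
So ord_589(428) = 18, hence |⟨428⟩| = 18.
Index = |(Z/589Z)^×| / |⟨428⟩| = 540 / 18 = 30.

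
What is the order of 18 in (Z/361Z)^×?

ord(18) | φ(361) = φ(19^2) = 19·(19−1) = 342 = 2 · 3^2 · 19.
Divisors of 342: 1, 2, 3, 6, 9, 18, 19, 38, 57, 114, 171, 342.
Check 18^d mod 361 for each divisor in increasing order:
18^1 ≡ 18
18^2 ≡ 324
18^3 ≡ 56
18^6 ≡ 248
18^9 ≡ 170
18^18 ≡ 20
18^19 ≡ 360
18^38 ≡ 1
So ord_361(18) = 38.

38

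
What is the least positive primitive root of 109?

φ(109) = 109 − 1 = 108 = 2^2 · 3^3.
g is a primitive root iff g^(108/q) ≢ 1 (mod 109) for each prime q ∈ {2, 3}.
g = 2: 2^54 ≡ 108; 2^36 ≡ 1 — hits 1, so not a primitive root.
g = 3: 3^54 ≡ 1 — hits 1, so not a primitive root.
g = 4: 4^54 ≡ 1 — hits 1, so not a primitive root.
g = 5: 5^54 ≡ 1 — hits 1, so not a primitive root.
g = 6: 6^54 ≡ 108; 6^36 ≡ 63 — none is 1, so 6 is a primitive root.
Hence the least primitive root of 109 is 6.

6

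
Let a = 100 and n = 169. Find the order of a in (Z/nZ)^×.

39

ord(100) | φ(169) = φ(13^2) = 13·(13−1) = 156 = 2^2 · 3 · 13.
Divisors of 156: 1, 2, 3, 4, 6, 12, 13, 26, 39, 52, 78, 156.
Evaluate successive powers at the divisors of 156:
100^1 ≡ 100 (mod 169)
100^2 ≡ 29 (mod 169)
100^3 ≡ 27 (mod 169)
100^4 ≡ 165 (mod 169)
100^6 ≡ 53 (mod 169)
100^12 ≡ 105 (mod 169)
100^13 ≡ 22 (mod 169)
100^26 ≡ 146 (mod 169)
100^39 ≡ 1 (mod 169) ✓
Therefore the multiplicative order of 100 modulo 169 is 39.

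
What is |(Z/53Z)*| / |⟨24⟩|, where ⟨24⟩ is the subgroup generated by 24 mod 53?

By Lagrange's theorem, ord_53(24) divides φ(53) = 53 − 1 = 52 = 2^2 · 13.
Divisors of 52: 1, 2, 4, 13, 26, 52.
Compute 24^d (mod 53) for the divisors d until we hit 1:
24^1 ≡ 24
24^2 ≡ 46
24^4 ≡ 49
24^13 ≡ 1
Thus |⟨24⟩| = ord(24) = 13.
Index = |(Z/53Z)^×| / |⟨24⟩| = 52 / 13 = 4.

4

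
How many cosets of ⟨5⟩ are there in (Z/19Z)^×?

By Lagrange's theorem, ord_19(5) divides φ(19) = 19 − 1 = 18 = 2 · 3^2.
Divisors of 18: 1, 2, 3, 6, 9, 18.
Evaluate successive powers at the divisors of 18:
5^1 ≡ 5 (mod 19)
5^2 ≡ 6 (mod 19)
5^3 ≡ 11 (mod 19)
5^6 ≡ 7 (mod 19)
5^9 ≡ 1 (mod 19) ✓
Thus |⟨5⟩| = ord(5) = 9.
Index = |(Z/19Z)^×| / |⟨5⟩| = 18 / 9 = 2.

2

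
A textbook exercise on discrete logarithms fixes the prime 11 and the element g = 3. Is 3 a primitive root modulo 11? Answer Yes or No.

No

φ(11) = 11 − 1 = 10 = 2 · 5.
It suffices to check that the order of 3 is not a proper divisor of 10: compute 3^(10/q) for q ∈ {2, 5}.
3^5 ≡ 1 (mod 11)  [q = 2: ≡ 1 ✗]
3^2 ≡ 9 (mod 11)  [q = 5: ≢ 1 ✓]
3^5 ≡ 1 shows ord(3) | 5, strictly less than φ(11); not a primitive root.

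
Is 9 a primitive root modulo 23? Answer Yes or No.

φ(23) = 23 − 1 = 22 = 2 · 11.
9 is a primitive root mod 23 iff 9^(φ(23)/q) ≢ 1 for every prime q | φ(23), i.e. q ∈ {2, 11}.
9^11 ≡ 1 (mod 23)  [q = 2: ≡ 1 ✗]
9^2 ≡ 12 (mod 23)  [q = 11: ≢ 1 ✓]
9^11 ≡ 1 shows ord(9) | 11, strictly less than φ(23); not a primitive root.

No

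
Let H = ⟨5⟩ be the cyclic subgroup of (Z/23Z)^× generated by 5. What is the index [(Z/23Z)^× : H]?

1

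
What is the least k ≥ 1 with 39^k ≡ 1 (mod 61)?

30

By Lagrange's theorem, ord_61(39) divides φ(61) = 61 − 1 = 60 = 2^2 · 3 · 5.
Divisors of 60: 1, 2, 3, 4, 5, 6, 10, 12, 15, 20, 30, 60.
Test each divisor d:
39^1 ≡ 39 (mod 61)
39^2 ≡ 57 (mod 61)
39^3 ≡ 27 (mod 61)
39^4 ≡ 16 (mod 61)
39^5 ≡ 14 (mod 61)
39^6 ≡ 58 (mod 61)
39^10 ≡ 13 (mod 61)
39^12 ≡ 9 (mod 61)
39^15 ≡ 60 (mod 61)
39^20 ≡ 47 (mod 61)
39^30 ≡ 1 (mod 61) ✓
The smallest such exponent is 30, so the order of 39 is 30.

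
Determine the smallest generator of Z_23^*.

5

φ(23) = 23 − 1 = 22 = 2 · 11.
g is a primitive root iff g^(22/q) ≢ 1 (mod 23) for each prime q ∈ {2, 11}.
g = 2: 2^11 ≡ 1 — hits 1, so not a primitive root.
g = 3: 3^11 ≡ 1 — hits 1, so not a primitive root.
g = 4: 4^11 ≡ 1 — hits 1, so not a primitive root.
g = 5: 5^11 ≡ 22; 5^2 ≡ 2 — none is 1, so 5 is a primitive root.
The smallest primitive root modulo 23 is 5.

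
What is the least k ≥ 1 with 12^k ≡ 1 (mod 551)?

The order of 12 must divide φ(551) = φ(19·29) = (19−1)·(29−1) = 18·28 = 504 = 2^3 · 3^2 · 7.
Divisors of 504: 1, 2, 3, 4, 6, 7, 8, 9, 12, 14, 18, 21, 24, 28, 36, 42, 56, 63, 72, 84, 126, 168, 252, 504.
Check 12^d mod 551 for each divisor in increasing order:
12^1 ≡ 12
12^2 ≡ 144
12^3 ≡ 75
12^4 ≡ 349
12^6 ≡ 115
12^7 ≡ 278
12^8 ≡ 30
12^9 ≡ 360
12^12 ≡ 1
The smallest such exponent is 12, so the order of 12 is 12.

12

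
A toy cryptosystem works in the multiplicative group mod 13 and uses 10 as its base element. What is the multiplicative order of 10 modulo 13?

6

By Lagrange's theorem, ord_13(10) divides φ(13) = 13 − 1 = 12 = 2^2 · 3.
Divisors of 12: 1, 2, 3, 4, 6, 12.
Check 10^d mod 13 for each divisor in increasing order:
10^1 ≡ 10 (mod 13)
10^2 ≡ 9 (mod 13)
10^3 ≡ 12 (mod 13)
10^4 ≡ 3 (mod 13)
10^6 ≡ 1 (mod 13) ✓
Therefore the multiplicative order of 10 modulo 13 is 6.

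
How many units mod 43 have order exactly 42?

12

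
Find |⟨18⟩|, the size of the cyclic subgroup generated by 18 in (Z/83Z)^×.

82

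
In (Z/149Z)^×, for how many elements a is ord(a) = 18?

φ(149) = 149 − 1 = 148 = 2^2 · 37.
Since (Z/149Z)^× is cyclic of order 148, the number of elements of order d is φ(d) when d | 148 and 0 otherwise.
Here 148 is not a multiple of 18, so there are no elements of order 18.

0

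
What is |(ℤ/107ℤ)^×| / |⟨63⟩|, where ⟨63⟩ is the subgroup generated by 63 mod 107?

1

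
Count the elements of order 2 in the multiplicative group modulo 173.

φ(173) = 173 − 1 = 172 = 2^2 · 43.
In a cyclic group of order 172, there are φ(d) elements of order d for each divisor d of 172, and zero for non-divisors.
2 | 172, and φ(2) = 2 − 1 = 1.

1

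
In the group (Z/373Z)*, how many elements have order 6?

φ(373) = 373 − 1 = 372 = 2^2 · 3 · 31.
In a cyclic group of order 372, there are φ(d) elements of order d for each divisor d of 372, and zero for non-divisors.
6 = 2 · 3 divides 372, and φ(6) = 2.

2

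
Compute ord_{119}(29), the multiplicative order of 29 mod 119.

By Lagrange's theorem, ord_119(29) divides φ(119) = φ(7·17) = (7−1)·(17−1) = 6·16 = 96 = 2^5 · 3.
Divisors of 96: 1, 2, 3, 4, 6, 8, 12, 16, 24, 32, 48, 96.
Check 29^d mod 119 for each divisor in increasing order:
29^1 ≡ 29 (mod 119)
29^2 ≡ 8 (mod 119)
29^3 ≡ 113 (mod 119)
29^4 ≡ 64 (mod 119)
29^6 ≡ 36 (mod 119)
29^8 ≡ 50 (mod 119)
29^12 ≡ 106 (mod 119)
29^16 ≡ 1 (mod 119) ✓
Therefore the multiplicative order of 29 modulo 119 is 16.

16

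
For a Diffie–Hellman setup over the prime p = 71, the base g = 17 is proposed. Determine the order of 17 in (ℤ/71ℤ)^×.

10

The order of 17 must divide φ(71) = 71 − 1 = 70 = 2 · 5 · 7.
Divisors of 70: 1, 2, 5, 7, 10, 14, 35, 70.
Compute 17^d (mod 71) for the divisors d until we hit 1:
17^1 ≡ 17 (mod 71)
17^2 ≡ 5 (mod 71)
17^5 ≡ 70 (mod 71)
17^7 ≡ 66 (mod 71)
17^10 ≡ 1 (mod 71) ✓
Hence ord(17) = 10.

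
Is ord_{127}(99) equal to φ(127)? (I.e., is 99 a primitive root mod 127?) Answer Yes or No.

φ(127) = 127 − 1 = 126 = 2 · 3^2 · 7.
It suffices to check that the order of 99 is not a proper divisor of 126: compute 99^(126/q) for q ∈ {2, 3, 7}.
99^63 ≡ 1 (mod 127)  [q = 2: ≡ 1 ✗]
99^42 ≡ 107 (mod 127)  [q = 3: ≢ 1 ✓]
99^18 ≡ 1 (mod 127)  [q = 7: ≡ 1 ✗]
Since 99^63 ≡ 1, the order of 99 divides 63 < 126, so 99 is not a primitive root.

No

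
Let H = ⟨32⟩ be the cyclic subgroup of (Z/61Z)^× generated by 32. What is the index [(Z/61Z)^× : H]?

5

ord(32) | φ(61) = 61 − 1 = 60 = 2^2 · 3 · 5.
Divisors of 60: 1, 2, 3, 4, 5, 6, 10, 12, 15, 20, 30, 60.
Evaluate successive powers at the divisors of 60:
32^1 ≡ 32 (mod 61)
32^2 ≡ 48 (mod 61)
32^3 ≡ 11 (mod 61)
32^4 ≡ 47 (mod 61)
32^5 ≡ 40 (mod 61)
32^6 ≡ 60 (mod 61)
32^10 ≡ 14 (mod 61)
32^12 ≡ 1 (mod 61) ✓
Thus |⟨32⟩| = ord(32) = 12.
Index = |(Z/61Z)^×| / |⟨32⟩| = 60 / 12 = 5.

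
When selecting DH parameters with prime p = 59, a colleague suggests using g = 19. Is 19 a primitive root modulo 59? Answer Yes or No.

No

φ(59) = 59 − 1 = 58 = 2 · 29.
An element g generates (Z/59Z)^× iff g^(58/q) ≢ 1 (mod 59) for each prime q ∈ {2, 29}.
19^29 ≡ 1 (mod 59)  [q = 2: ≡ 1 ✗]
19^2 ≡ 7 (mod 59)  [q = 29: ≢ 1 ✓]
Since 19^29 ≡ 1, the order of 19 divides 29 < 58, so 19 is not a primitive root.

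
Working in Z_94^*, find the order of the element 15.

46

By Lagrange's theorem, ord_94(15) divides φ(94) = φ(2)·φ(47) = 1·46 = 46 = 2 · 23.
Divisors of 46: 1, 2, 23, 46.
Compute 15^d (mod 94) for the divisors d until we hit 1:
15^1 ≡ 15 (mod 94)
15^2 ≡ 37 (mod 94)
15^23 ≡ 93 (mod 94)
15^46 ≡ 1 (mod 94) ✓
So ord_94(15) = 46.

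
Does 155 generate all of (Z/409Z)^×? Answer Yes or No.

No

φ(409) = 409 − 1 = 408 = 2^3 · 3 · 17.
An element g generates (Z/409Z)^× iff g^(408/q) ≢ 1 (mod 409) for each prime q ∈ {2, 3, 17}.
155^204 ≡ 408 (mod 409)  [q = 2: ≢ 1 ✓]
155^136 ≡ 1 (mod 409)  [q = 3: ≡ 1 ✗]
155^24 ≡ 6 (mod 409)  [q = 17: ≢ 1 ✓]
Since 155^136 ≡ 1, the order of 155 divides 136 < 408, so 155 is not a primitive root.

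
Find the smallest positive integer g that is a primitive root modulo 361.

2

φ(361) = φ(19^2) = 19·(19−1) = 342 = 2 · 3^2 · 19.
g is a primitive root iff g^(342/q) ≢ 1 (mod 361) for each prime q ∈ {2, 3, 19}.
g = 2: 2^171 ≡ 360; 2^114 ≡ 292; 2^18 ≡ 58 — none is 1, so 2 is a primitive root.
The smallest primitive root modulo 361 is 2.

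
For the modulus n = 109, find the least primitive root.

φ(109) = 109 − 1 = 108 = 2^2 · 3^3.
Test candidates g = 2, 3, … against the prime factors q ∈ {2, 3} of φ(109): g is a generator iff g^(108/q) ≢ 1 for every such q.
g = 2: 2^54 ≡ 108; 2^36 ≡ 1 — hits 1, so not a primitive root.
g = 3: 3^54 ≡ 1 — hits 1, so not a primitive root.
g = 4: 4^54 ≡ 1 — hits 1, so not a primitive root.
g = 5: 5^54 ≡ 1 — hits 1, so not a primitive root.
g = 6: 6^54 ≡ 108; 6^36 ≡ 63 — none is 1, so 6 is a primitive root.
The smallest primitive root modulo 109 is 6.

6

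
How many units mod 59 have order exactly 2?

1

φ(59) = 59 − 1 = 58 = 2 · 29.
(Z/59Z)^× is cyclic (|G| = 58); a cyclic group of order m has exactly φ(d) elements of each order d | m, and none otherwise.
2 | 58, and φ(2) = 2 − 1 = 1.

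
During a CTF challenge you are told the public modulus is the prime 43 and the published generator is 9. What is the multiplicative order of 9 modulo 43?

ord(9) | φ(43) = 43 − 1 = 42 = 2 · 3 · 7.
Divisors of 42: 1, 2, 3, 6, 7, 14, 21, 42.
Evaluate successive powers at the divisors of 42:
9^1 ≡ 9 (mod 43)
9^2 ≡ 38 (mod 43)
9^3 ≡ 41 (mod 43)
9^6 ≡ 4 (mod 43)
9^7 ≡ 36 (mod 43)
9^14 ≡ 6 (mod 43)
9^21 ≡ 1 (mod 43) ✓
So ord_43(9) = 21.

21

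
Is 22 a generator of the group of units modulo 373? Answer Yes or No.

No

φ(373) = 373 − 1 = 372 = 2^2 · 3 · 31.
22 is a primitive root mod 373 iff 22^(φ(373)/q) ≢ 1 for every prime q | φ(373), i.e. q ∈ {2, 3, 31}.
22^186 ≡ 1 (mod 373)  [q = 2: ≡ 1 ✗]
22^124 ≡ 1 (mod 373)  [q = 3: ≡ 1 ✗]
22^12 ≡ 236 (mod 373)  [q = 31: ≢ 1 ✓]
Since 22^186 ≡ 1, the order of 22 divides 186 < 372, so 22 is not a primitive root.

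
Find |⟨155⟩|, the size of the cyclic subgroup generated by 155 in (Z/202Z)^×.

Since 155 ∈ (Z/202Z)^×, its order divides φ(202) = φ(2)·φ(101) = 1·100 = 100 = 2^2 · 5^2.
Divisors of 100: 1, 2, 4, 5, 10, 20, 25, 50, 100.
Compute 155^d (mod 202) for the divisors d until we hit 1:
155^1 ≡ 155 (mod 202)
155^2 ≡ 189 (mod 202)
155^4 ≡ 169 (mod 202)
155^5 ≡ 137 (mod 202)
155^10 ≡ 185 (mod 202)
155^20 ≡ 87 (mod 202)
155^25 ≡ 1 (mod 202) ✓
The smallest such exponent is 25, so the order of 155 is 25.

25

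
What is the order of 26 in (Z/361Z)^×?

ord(26) | φ(361) = φ(19^2) = 19·(19−1) = 342 = 2 · 3^2 · 19.
Divisors of 342: 1, 2, 3, 6, 9, 18, 19, 38, 57, 114, 171, 342.
Check 26^d mod 361 for each divisor in increasing order:
26^1 ≡ 26 (mod 361)
26^2 ≡ 315 (mod 361)
26^3 ≡ 248 (mod 361)
26^6 ≡ 134 (mod 361)
26^9 ≡ 20 (mod 361)
26^18 ≡ 39 (mod 361)
26^19 ≡ 292 (mod 361)
26^38 ≡ 68 (mod 361)
26^57 ≡ 1 (mod 361) ✓
The smallest such exponent is 57, so the order of 26 is 57.

57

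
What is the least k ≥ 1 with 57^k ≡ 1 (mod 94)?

46

ord(57) | φ(94) = φ(2)·φ(47) = 1·46 = 46 = 2 · 23.
Divisors of 46: 1, 2, 23, 46.
Check 57^d mod 94 for each divisor in increasing order:
57^1 ≡ 57
57^2 ≡ 53
57^23 ≡ 93
57^46 ≡ 1
So ord_94(57) = 46.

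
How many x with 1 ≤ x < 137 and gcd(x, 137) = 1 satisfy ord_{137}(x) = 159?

0

φ(137) = 137 − 1 = 136 = 2^3 · 17.
Since (Z/137Z)^× is cyclic of order 136, the number of elements of order d is φ(d) when d | 136 and 0 otherwise.
Here 136 is not a multiple of 159, so there are no elements of order 159.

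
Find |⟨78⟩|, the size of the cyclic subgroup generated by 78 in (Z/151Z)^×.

ord(78) | φ(151) = 151 − 1 = 150 = 2 · 3 · 5^2.
Divisors of 150: 1, 2, 3, 5, 6, 10, 15, 25, 30, 50, 75, 150.
Test each divisor d:
78^1 ≡ 78 (mod 151)
78^2 ≡ 44 (mod 151)
78^3 ≡ 110 (mod 151)
78^5 ≡ 8 (mod 151)
78^6 ≡ 20 (mod 151)
78^10 ≡ 64 (mod 151)
78^15 ≡ 59 (mod 151)
78^25 ≡ 1 (mod 151) ✓
The smallest such exponent is 25, so the order of 78 is 25.

25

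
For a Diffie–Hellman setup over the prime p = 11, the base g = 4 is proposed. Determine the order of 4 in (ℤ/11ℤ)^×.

5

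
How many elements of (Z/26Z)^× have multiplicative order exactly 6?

φ(26) = φ(2)·φ(13) = 1·12 = 12 = 2^2 · 3.
In a cyclic group of order 12, there are φ(d) elements of order d for each divisor d of 12, and zero for non-divisors.
6 = 2 · 3 divides 12, and φ(6) = 2.

2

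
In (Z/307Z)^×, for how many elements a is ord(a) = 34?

16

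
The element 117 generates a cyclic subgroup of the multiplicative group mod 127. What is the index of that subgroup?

6

The order of 117 must divide φ(127) = 127 − 1 = 126 = 2 · 3^2 · 7.
Divisors of 126: 1, 2, 3, 6, 7, 9, 14, 18, 21, 42, 63, 126.
Compute 117^d (mod 127) for the divisors d until we hit 1:
117^1 ≡ 117 (mod 127)
117^2 ≡ 100 (mod 127)
117^3 ≡ 16 (mod 127)
117^6 ≡ 2 (mod 127)
117^7 ≡ 107 (mod 127)
117^9 ≡ 32 (mod 127)
117^14 ≡ 19 (mod 127)
117^18 ≡ 8 (mod 127)
117^21 ≡ 1 (mod 127) ✓
The order of 117 is 21, so the subgroup it generates has 21 elements.
[(Z/127Z)^× : ⟨117⟩] = 126/21 = 6.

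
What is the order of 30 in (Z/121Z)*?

Since 30 ∈ (Z/121Z)^×, its order divides φ(121) = φ(11^2) = 11·(11−1) = 110 = 2 · 5 · 11.
Divisors of 110: 1, 2, 5, 10, 11, 22, 55, 110.
Compute 30^d (mod 121) for the divisors d until we hit 1:
30^1 ≡ 30
30^2 ≡ 53
30^5 ≡ 54
30^10 ≡ 12
30^11 ≡ 118
30^22 ≡ 9
30^55 ≡ 120
30^110 ≡ 1
Hence ord(30) = 110.

110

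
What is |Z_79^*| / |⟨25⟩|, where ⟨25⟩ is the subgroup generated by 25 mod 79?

ord(25) | φ(79) = 79 − 1 = 78 = 2 · 3 · 13.
Divisors of 78: 1, 2, 3, 6, 13, 26, 39, 78.
Check 25^d mod 79 for each divisor in increasing order:
25^1 ≡ 25 (mod 79)
25^2 ≡ 72 (mod 79)
25^3 ≡ 62 (mod 79)
25^6 ≡ 52 (mod 79)
25^13 ≡ 55 (mod 79)
25^26 ≡ 23 (mod 79)
25^39 ≡ 1 (mod 79) ✓
Thus |⟨25⟩| = ord(25) = 39.
[(Z/79Z)^× : ⟨25⟩] = 78/39 = 2.

2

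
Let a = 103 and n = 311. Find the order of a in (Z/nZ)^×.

The order of 103 must divide φ(311) = 311 − 1 = 310 = 2 · 5 · 31.
Divisors of 310: 1, 2, 5, 10, 31, 62, 155, 310.
Evaluate successive powers at the divisors of 310:
103^1 ≡ 103 (mod 311)
103^2 ≡ 35 (mod 311)
103^5 ≡ 220 (mod 311)
103^10 ≡ 195 (mod 311)
103^31 ≡ 95 (mod 311)
103^62 ≡ 6 (mod 311)
103^155 ≡ 310 (mod 311)
103^310 ≡ 1 (mod 311) ✓
Therefore the multiplicative order of 103 modulo 311 is 310.

310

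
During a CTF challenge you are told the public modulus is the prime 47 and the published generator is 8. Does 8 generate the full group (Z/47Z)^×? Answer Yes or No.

No

φ(47) = 47 − 1 = 46 = 2 · 23.
An element g generates (Z/47Z)^× iff g^(46/q) ≢ 1 (mod 47) for each prime q ∈ {2, 23}.
8^23 ≡ 1 (mod 47)  [q = 2: ≡ 1 ✗]
8^2 ≡ 17 (mod 47)  [q = 23: ≢ 1 ✓]
Since 8^23 ≡ 1, the order of 8 divides 23 < 46, so 8 is not a primitive root.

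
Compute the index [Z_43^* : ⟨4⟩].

6

Since 4 ∈ (Z/43Z)^×, its order divides φ(43) = 43 − 1 = 42 = 2 · 3 · 7.
Divisors of 42: 1, 2, 3, 6, 7, 14, 21, 42.
Check 4^d mod 43 for each divisor in increasing order:
4^1 ≡ 4 (mod 43)
4^2 ≡ 16 (mod 43)
4^3 ≡ 21 (mod 43)
4^6 ≡ 11 (mod 43)
4^7 ≡ 1 (mod 43) ✓
So ord_43(4) = 7, hence |⟨4⟩| = 7.
The index is φ(43) / ord(4) = 42 / 7 = 6.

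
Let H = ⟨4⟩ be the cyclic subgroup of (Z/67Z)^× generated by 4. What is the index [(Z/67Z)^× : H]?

2

The order of 4 must divide φ(67) = 67 − 1 = 66 = 2 · 3 · 11.
Divisors of 66: 1, 2, 3, 6, 11, 22, 33, 66.
Check 4^d mod 67 for each divisor in increasing order:
4^1 ≡ 4 (mod 67)
4^2 ≡ 16 (mod 67)
4^3 ≡ 64 (mod 67)
4^6 ≡ 9 (mod 67)
4^11 ≡ 37 (mod 67)
4^22 ≡ 29 (mod 67)
4^33 ≡ 1 (mod 67) ✓
The order of 4 is 33, so the subgroup it generates has 33 elements.
Index = |(Z/67Z)^×| / |⟨4⟩| = 66 / 33 = 2.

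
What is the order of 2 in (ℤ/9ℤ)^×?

6

By Lagrange's theorem, ord_9(2) divides φ(9) = φ(3^2) = 3·(3−1) = 6 = 2 · 3.
Divisors of 6: 1, 2, 3, 6.
Compute 2^d (mod 9) for the divisors d until we hit 1:
2^1 ≡ 2 (mod 9)
2^2 ≡ 4 (mod 9)
2^3 ≡ 8 (mod 9)
2^6 ≡ 1 (mod 9) ✓
Hence ord(2) = 6.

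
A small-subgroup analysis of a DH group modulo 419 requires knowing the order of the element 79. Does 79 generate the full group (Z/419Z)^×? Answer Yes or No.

No

φ(419) = 419 − 1 = 418 = 2 · 11 · 19.
Test 79^(418/q) mod 419 for each prime factor q of 418:
79^209 ≡ 1 (mod 419)  [q = 2: ≡ 1 ✗]
79^38 ≡ 59 (mod 419)  [q = 11: ≢ 1 ✓]
79^22 ≡ 7 (mod 419)  [q = 19: ≢ 1 ✓]
The check at q = 2 fails, so 79 generates a proper subgroup.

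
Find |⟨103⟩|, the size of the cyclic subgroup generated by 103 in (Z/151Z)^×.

The order of 103 must divide φ(151) = 151 − 1 = 150 = 2 · 3 · 5^2.
Divisors of 150: 1, 2, 3, 5, 6, 10, 15, 25, 30, 50, 75, 150.
Evaluate successive powers at the divisors of 150:
103^1 ≡ 103
103^2 ≡ 39
103^3 ≡ 91
103^5 ≡ 76
103^6 ≡ 127
103^10 ≡ 38
103^15 ≡ 19
103^25 ≡ 118
103^30 ≡ 59
103^50 ≡ 32
103^75 ≡ 1
Hence ord(103) = 75.

75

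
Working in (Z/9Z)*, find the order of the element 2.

By Lagrange's theorem, ord_9(2) divides φ(9) = φ(3^2) = 3·(3−1) = 6 = 2 · 3.
Divisors of 6: 1, 2, 3, 6.
Test each divisor d:
2^1 ≡ 2
2^2 ≡ 4
2^3 ≡ 8
2^6 ≡ 1
Therefore the multiplicative order of 2 modulo 9 is 6.

6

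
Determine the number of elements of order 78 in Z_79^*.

24

φ(79) = 79 − 1 = 78 = 2 · 3 · 13.
(Z/79Z)^× is cyclic (|G| = 78); a cyclic group of order m has exactly φ(d) elements of each order d | m, and none otherwise.
78 = 2 · 3 · 13 divides 78, and φ(78) = 24.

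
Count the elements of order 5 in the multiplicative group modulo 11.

4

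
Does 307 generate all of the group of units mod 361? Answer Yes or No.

φ(361) = φ(19^2) = 19·(19−1) = 342 = 2 · 3^2 · 19.
307 is a primitive root mod 361 iff 307^(φ(361)/q) ≢ 1 for every prime q | φ(361), i.e. q ∈ {2, 3, 19}.
307^171 ≡ 360 (mod 361)  [q = 2: ≢ 1 ✓]
307^114 ≡ 292 (mod 361)  [q = 3: ≢ 1 ✓]
307^18 ≡ 1 (mod 361)  [q = 19: ≡ 1 ✗]
307^18 ≡ 1 shows ord(307) | 18, strictly less than φ(361); not a primitive root.

No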